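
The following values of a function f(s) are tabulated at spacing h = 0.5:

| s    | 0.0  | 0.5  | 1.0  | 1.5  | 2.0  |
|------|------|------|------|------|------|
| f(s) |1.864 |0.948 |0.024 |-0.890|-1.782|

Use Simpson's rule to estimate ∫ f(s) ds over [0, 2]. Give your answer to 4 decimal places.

h = 0.5, n = 4.
(h/3)·[y₀ + 4y₁ + 2y₂ + 4y₃ + y₄] = 0.166667·(0.362) = 0.0603.

0.0603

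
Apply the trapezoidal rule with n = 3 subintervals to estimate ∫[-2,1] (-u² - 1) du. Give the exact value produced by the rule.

-6.5

h = (1 − (-2))/3 = 1.
Nodes u₀,…,u₃ = -2, -1, 0, 1.
f(u) = -u² - 1: f₀=-5, f₁=-2, f₂=-1, f₃=-2.
(h/2)·[f₀ + 2f₁ + 2f₂ + f₃] = 0.5·(-13) = -6.5.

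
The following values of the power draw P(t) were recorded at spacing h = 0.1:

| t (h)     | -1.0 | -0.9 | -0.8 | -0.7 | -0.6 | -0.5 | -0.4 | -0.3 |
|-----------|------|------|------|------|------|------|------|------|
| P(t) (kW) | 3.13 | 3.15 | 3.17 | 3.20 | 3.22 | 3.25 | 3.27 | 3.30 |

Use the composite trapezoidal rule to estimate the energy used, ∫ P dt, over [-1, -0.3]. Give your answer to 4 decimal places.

h = 0.1, n = 7.
(h/2)·[y₀ + 2y₁ + 2y₂ + 2y₃ + 2y₄ + 2y₅ + 2y₆ + y₇] = 0.05·(44.95) = 2.2475.

2.2475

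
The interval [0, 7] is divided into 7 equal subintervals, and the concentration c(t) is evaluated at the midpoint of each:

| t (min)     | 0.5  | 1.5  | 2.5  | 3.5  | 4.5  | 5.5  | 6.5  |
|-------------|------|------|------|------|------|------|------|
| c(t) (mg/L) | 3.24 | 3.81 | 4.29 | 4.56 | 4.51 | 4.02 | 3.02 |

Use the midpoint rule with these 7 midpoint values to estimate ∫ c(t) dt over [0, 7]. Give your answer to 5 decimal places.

27.45000

h = 1, n = 7.
h·[y(m₁) + y(m₂) + y(m₃) + y(m₄) + y(m₅) + y(m₆) + y(m₇)] = 1·(27.45) = 27.45000.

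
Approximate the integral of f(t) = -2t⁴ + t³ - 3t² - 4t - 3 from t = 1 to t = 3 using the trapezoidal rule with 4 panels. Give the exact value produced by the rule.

h = (3 − 1)/4 = 0.5.
Nodes t₀,…,t₄ = 1, 1.5, 2, 2.5, 3.
f(t) = -2t⁴ + t³ - 3t² - 4t - 3: f₀=-11, f₁=-22.5, f₂=-47, f₃=-94.25, f₄=-177.
(h/2)·[f₀ + 2f₁ + 2f₂ + 2f₃ + f₄] = 0.25·(-515.5) = -128.875.

-128.875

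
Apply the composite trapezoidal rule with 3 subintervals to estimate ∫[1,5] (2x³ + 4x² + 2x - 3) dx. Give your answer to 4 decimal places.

h = (5 − 1)/3 = 1.333333.
Nodes x₀,…,x₃ = 1, 2.333333, 3.666667, 5.
f(x) = 2x³ + 4x² + 2x - 3: f₀=5, f₁=48.851852, f₂=156.703704, f₃=357.
(h/2)·[f₀ + 2f₁ + 2f₂ + f₃] = 0.666667·(773.111111) = 515.4074.

515.4074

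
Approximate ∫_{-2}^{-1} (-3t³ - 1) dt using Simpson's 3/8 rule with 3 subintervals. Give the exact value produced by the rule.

h = (-1 − (-2))/3 = 0.333333.
Nodes t₀,…,t₃ = -2, -1.666667, -1.333333, -1.
f(t) = -3t³ - 1: f₀=23, f₁=12.888889, f₂=6.111111, f₃=2.
(3h/8)·[f₀ + 3f₁ + 3f₂ + f₃] = 0.125·(82) = 10.25.

10.25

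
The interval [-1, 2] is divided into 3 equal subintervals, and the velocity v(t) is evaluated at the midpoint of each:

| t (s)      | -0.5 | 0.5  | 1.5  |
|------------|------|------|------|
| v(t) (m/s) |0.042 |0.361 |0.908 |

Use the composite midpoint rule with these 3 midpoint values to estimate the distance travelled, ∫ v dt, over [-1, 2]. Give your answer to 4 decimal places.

1.3110

h = 1, n = 3.
h·[y(m₁) + y(m₂) + y(m₃)] = 1·(1.311) = 1.3110.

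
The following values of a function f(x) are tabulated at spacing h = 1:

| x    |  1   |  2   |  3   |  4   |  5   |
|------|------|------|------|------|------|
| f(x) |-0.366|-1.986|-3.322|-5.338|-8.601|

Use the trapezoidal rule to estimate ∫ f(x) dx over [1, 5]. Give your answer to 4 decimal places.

h = 1, n = 4.
(h/2)·[y₀ + 2y₁ + 2y₂ + 2y₃ + y₄] = 0.5·(-30.259) = -15.1295.

-15.1295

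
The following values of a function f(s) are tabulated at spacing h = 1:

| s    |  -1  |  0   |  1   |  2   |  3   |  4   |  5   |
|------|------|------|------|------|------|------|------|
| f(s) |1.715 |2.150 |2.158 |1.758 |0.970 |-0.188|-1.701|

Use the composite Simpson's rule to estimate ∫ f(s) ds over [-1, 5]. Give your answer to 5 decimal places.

h = 1, n = 6.
(h/3)·[y₀ + 4y₁ + 2y₂ + 4y₃ + 2y₄ + 4y₅ + y₆] = 0.333333·(21.150) = 7.05000.

7.05000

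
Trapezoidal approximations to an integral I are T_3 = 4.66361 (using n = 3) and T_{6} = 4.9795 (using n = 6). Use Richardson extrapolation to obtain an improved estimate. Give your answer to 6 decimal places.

R = (4·T_{6} − T_3) / 3 = (4·4.9795 − 4.66361)/3 = (15.25439)/3 = 5.084797.

5.084797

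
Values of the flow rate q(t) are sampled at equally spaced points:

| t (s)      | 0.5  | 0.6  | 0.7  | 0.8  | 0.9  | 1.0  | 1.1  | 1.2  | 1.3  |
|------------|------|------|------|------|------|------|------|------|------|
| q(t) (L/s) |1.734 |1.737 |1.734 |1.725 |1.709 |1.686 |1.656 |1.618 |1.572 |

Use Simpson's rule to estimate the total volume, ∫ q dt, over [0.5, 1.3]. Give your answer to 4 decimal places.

1.3523

h = 0.1, n = 8.
(h/3)·[y₀ + 4y₁ + 2y₂ + 4y₃ + 2y₄ + 4y₅ + 2y₆ + 4y₇ + y₈] = 0.033333·(40.568) = 1.3523.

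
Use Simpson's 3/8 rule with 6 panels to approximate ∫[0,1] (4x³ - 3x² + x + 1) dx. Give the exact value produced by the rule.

h = (1 − 0)/6 = 0.166667.
Nodes x₀,…,x₆ = 0, 0.166667, 0.333333, 0.5, 0.666667, 0.833333, 1.
f(x) = 4x³ - 3x² + x + 1: f₀=1, f₁=1.101852, f₂=1.148148, f₃=1.25, f₄=1.518519, f₅=2.064815, f₆=3.
(3h/8)·[f₀ + 3f₁ + 3f₂ + 2f₃ + 3f₄ + 3f₅ + f₆] = 0.0625·(24) = 1.5.

1.5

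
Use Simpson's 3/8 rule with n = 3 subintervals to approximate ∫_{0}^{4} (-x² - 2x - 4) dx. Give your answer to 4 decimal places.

h = (4 − 0)/3 = 1.333333.
Nodes x₀,…,x₃ = 0, 1.333333, 2.666667, 4.
f(x) = -x² - 2x - 4: f₀=-4, f₁=-8.444444, f₂=-16.444444, f₃=-28.
(3h/8)·[f₀ + 3f₁ + 3f₂ + f₃] = 0.5·(-106.666667) = -53.3333.

-53.3333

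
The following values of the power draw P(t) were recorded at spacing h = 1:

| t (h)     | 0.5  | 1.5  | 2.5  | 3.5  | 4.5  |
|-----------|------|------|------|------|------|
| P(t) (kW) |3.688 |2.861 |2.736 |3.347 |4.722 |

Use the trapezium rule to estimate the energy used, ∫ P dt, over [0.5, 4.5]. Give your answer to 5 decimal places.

13.14900

h = 1, n = 4.
(h/2)·[y₀ + 2y₁ + 2y₂ + 2y₃ + y₄] = 0.5·(26.298) = 13.14900.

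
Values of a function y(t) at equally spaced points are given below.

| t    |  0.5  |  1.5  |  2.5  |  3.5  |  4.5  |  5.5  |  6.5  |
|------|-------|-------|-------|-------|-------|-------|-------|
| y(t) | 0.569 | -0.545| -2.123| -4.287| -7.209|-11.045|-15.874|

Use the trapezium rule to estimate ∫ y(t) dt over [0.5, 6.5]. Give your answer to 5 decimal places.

h = 1, n = 6.
(h/2)·[y₀ + 2y₁ + 2y₂ + 2y₃ + 2y₄ + 2y₅ + y₆] = 0.5·(-65.723) = -32.86150.

-32.86150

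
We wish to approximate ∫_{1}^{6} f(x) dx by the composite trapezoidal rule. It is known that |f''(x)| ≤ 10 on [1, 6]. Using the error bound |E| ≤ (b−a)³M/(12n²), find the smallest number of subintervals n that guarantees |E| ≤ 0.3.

Need 1250/(12n²) ≤ 0.3.
n² ≥ 1250/(12·0.3) = 347.222 ⇒ n ≥ 18.6339, so the smallest n is 19.

19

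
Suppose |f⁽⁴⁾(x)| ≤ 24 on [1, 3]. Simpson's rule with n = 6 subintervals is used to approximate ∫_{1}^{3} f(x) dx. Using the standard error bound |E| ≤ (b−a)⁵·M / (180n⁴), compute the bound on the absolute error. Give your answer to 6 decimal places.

|E| ≤ (2)⁵·24 / (180·6⁴) = 768/233280 = 0.003292.

0.003292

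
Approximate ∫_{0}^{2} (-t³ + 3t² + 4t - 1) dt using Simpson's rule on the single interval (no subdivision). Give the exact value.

S = (b−a)/6 · [f(0) + 4f(1) + f(2)] = 0.333333·[(-1) + 4·5 + 11] = 10.

10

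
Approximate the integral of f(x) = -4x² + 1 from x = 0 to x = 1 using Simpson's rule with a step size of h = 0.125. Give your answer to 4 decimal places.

-0.3333

h = (1 − 0)/8 = 0.125.
Nodes x₀,…,x₈ = 0, 0.125, 0.25, 0.375, 0.5, 0.625, 0.75, 0.875, 1.
f(x) = -4x² + 1: f₀=1, f₁=0.9375, f₂=0.75, f₃=0.4375, f₄=0, f₅=-0.5625, f₆=-1.25, f₇=-2.0625, f₈=-3.
(h/3)·[f₀ + 4f₁ + 2f₂ + 4f₃ + 2f₄ + 4f₅ + 2f₆ + 4f₇ + f₈] = 0.041667·(-8) = -0.3333.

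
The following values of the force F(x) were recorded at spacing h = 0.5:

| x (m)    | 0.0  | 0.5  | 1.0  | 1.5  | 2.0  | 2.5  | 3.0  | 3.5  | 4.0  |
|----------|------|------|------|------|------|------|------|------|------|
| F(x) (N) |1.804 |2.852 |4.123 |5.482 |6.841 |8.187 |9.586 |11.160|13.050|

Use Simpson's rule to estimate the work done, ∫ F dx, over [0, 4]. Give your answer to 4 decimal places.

h = 0.5, n = 8.
(h/3)·[y₀ + 4y₁ + 2y₂ + 4y₃ + 2y₄ + 4y₅ + 2y₆ + 4y₇ + y₈] = 0.166667·(166.678) = 27.7797.

27.7797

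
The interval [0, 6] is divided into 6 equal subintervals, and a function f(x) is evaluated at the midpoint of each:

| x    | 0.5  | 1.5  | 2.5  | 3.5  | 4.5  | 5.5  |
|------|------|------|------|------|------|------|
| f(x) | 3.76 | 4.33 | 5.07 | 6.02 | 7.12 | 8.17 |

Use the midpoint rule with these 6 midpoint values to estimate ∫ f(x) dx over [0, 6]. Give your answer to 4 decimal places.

h = 1, n = 6.
h·[y(m₁) + y(m₂) + y(m₃) + y(m₄) + y(m₅) + y(m₆)] = 1·(34.47) = 34.4700.

34.4700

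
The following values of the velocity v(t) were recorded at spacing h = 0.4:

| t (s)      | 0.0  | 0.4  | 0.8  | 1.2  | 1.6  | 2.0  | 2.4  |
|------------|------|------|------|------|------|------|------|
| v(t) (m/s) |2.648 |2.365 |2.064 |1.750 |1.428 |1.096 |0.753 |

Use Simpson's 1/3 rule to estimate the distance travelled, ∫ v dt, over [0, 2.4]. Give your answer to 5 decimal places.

h = 0.4, n = 6.
(h/3)·[y₀ + 4y₁ + 2y₂ + 4y₃ + 2y₄ + 4y₅ + y₆] = 0.133333·(31.229) = 4.16387.

4.16387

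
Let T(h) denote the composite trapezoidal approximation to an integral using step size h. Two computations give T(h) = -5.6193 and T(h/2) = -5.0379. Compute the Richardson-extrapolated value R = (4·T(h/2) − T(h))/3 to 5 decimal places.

-4.84410

R = (4·T(h/2) − T(h)) / 3 = (4·(-5.0379) − (-5.6193))/3 = (-14.5323)/3 = -4.84410.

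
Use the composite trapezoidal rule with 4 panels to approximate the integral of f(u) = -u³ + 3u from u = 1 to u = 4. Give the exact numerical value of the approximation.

h = (4 − 1)/4 = 0.75.
Nodes u₀,…,u₄ = 1, 1.75, 2.5, 3.25, 4.
f(u) = -u³ + 3u: f₀=2, f₁=-0.109375, f₂=-8.125, f₃=-24.578125, f₄=-52.
(h/2)·[f₀ + 2f₁ + 2f₂ + 2f₃ + f₄] = 0.375·(-115.625) = -43.359375.

-43.359375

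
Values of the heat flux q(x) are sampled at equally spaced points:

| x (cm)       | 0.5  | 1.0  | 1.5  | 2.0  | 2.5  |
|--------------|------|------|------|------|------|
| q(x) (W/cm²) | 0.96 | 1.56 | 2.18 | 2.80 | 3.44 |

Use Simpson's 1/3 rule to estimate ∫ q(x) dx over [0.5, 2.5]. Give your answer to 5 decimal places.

4.36667

h = 0.5, n = 4.
(h/3)·[y₀ + 4y₁ + 2y₂ + 4y₃ + y₄] = 0.166667·(26.20) = 4.36667.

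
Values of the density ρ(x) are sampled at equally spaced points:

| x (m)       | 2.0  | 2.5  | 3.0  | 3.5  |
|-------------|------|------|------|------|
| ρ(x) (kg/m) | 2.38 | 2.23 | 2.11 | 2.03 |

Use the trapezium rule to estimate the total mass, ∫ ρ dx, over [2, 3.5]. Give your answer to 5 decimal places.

h = 0.5, n = 3.
(h/2)·[y₀ + 2y₁ + 2y₂ + y₃] = 0.25·(13.09) = 3.27250.

3.27250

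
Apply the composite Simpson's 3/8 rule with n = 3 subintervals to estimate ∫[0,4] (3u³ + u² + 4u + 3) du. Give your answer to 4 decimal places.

h = (4 − 0)/3 = 1.333333.
Nodes u₀,…,u₃ = 0, 1.333333, 2.666667, 4.
f(u) = 3u³ + u² + 4u + 3: f₀=3, f₁=17.222222, f₂=77.666667, f₃=227.
(3h/8)·[f₀ + 3f₁ + 3f₂ + f₃] = 0.5·(514.666667) = 257.3333.

257.3333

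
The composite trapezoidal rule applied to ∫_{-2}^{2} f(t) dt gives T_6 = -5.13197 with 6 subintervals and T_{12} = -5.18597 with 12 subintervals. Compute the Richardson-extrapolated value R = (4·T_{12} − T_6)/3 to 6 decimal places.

R = (4·T_{12} − T_6) / 3 = (4·(-5.18597) − (-5.13197))/3 = (-15.61191)/3 = -5.203970.

-5.203970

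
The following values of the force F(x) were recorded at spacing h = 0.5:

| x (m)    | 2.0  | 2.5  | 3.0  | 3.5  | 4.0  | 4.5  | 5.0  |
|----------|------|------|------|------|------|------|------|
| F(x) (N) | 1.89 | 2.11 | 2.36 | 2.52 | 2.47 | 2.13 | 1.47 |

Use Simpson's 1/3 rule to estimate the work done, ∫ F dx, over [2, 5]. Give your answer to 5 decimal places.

6.67667

h = 0.5, n = 6.
(h/3)·[y₀ + 4y₁ + 2y₂ + 4y₃ + 2y₄ + 4y₅ + y₆] = 0.166667·(40.06) = 6.67667.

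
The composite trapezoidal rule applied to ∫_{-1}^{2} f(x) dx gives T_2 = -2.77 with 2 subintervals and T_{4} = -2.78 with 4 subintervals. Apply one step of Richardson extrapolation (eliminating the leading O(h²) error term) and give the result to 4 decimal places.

-2.7833

R = (4·T_{4} − T_2) / 3 = (4·(-2.78) − (-2.77))/3 = (-8.35)/3 = -2.7833.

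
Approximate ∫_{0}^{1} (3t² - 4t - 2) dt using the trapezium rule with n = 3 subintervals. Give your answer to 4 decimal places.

h = (1 − 0)/3 = 0.333333.
Nodes t₀,…,t₃ = 0, 0.333333, 0.666667, 1.
f(t) = 3t² - 4t - 2: f₀=-2, f₁=-3, f₂=-3.333333, f₃=-3.
(h/2)·[f₀ + 2f₁ + 2f₂ + f₃] = 0.166667·(-17.666667) = -2.9444.

-2.9444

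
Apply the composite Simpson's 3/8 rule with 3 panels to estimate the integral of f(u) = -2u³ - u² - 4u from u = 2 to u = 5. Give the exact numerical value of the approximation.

-385.5

h = (5 − 2)/3 = 1.
Nodes u₀,…,u₃ = 2, 3, 4, 5.
f(u) = -2u³ - u² - 4u: f₀=-28, f₁=-75, f₂=-160, f₃=-295.
(3h/8)·[f₀ + 3f₁ + 3f₂ + f₃] = 0.375·(-1028) = -385.5.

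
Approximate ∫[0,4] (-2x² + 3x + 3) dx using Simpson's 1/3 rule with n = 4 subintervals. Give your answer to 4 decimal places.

h = (4 − 0)/4 = 1.
Nodes x₀,…,x₄ = 0, 1, 2, 3, 4.
f(x) = -2x² + 3x + 3: f₀=3, f₁=4, f₂=1, f₃=-6, f₄=-17.
(h/3)·[f₀ + 4f₁ + 2f₂ + 4f₃ + f₄] = 0.333333·(-20) = -6.6667.

-6.6667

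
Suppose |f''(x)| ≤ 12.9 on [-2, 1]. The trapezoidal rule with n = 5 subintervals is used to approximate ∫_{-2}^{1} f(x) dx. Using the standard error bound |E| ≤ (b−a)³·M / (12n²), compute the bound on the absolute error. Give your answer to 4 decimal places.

|E| ≤ (3)³·12.9 / (12·5²) = 348.3/300 = 1.1610.

1.1610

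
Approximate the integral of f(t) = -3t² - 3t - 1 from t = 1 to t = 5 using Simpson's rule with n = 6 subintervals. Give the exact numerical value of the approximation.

-164

h = (5 − 1)/6 = 0.666667.
Nodes t₀,…,t₆ = 1, 1.666667, 2.333333, 3, 3.666667, 4.333333, 5.
f(t) = -3t² - 3t - 1: f₀=-7, f₁=-14.333333, f₂=-24.333333, f₃=-37, f₄=-52.333333, f₅=-70.333333, f₆=-91.
(h/3)·[f₀ + 4f₁ + 2f₂ + 4f₃ + 2f₄ + 4f₅ + f₆] = 0.222222·(-738) = -164.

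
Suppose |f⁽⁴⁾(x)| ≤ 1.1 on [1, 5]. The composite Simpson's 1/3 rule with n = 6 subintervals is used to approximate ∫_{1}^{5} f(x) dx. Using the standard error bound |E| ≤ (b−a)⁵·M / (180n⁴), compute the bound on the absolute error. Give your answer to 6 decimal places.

|E| ≤ (4)⁵·1.1 / (180·6⁴) = 1126.4/233280 = 0.004829.

0.004829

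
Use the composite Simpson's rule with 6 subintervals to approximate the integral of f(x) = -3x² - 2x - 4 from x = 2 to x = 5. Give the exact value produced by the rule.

-150

h = (5 − 2)/6 = 0.5.
Nodes x₀,…,x₆ = 2, 2.5, 3, 3.5, 4, 4.5, 5.
f(x) = -3x² - 2x - 4: f₀=-20, f₁=-27.75, f₂=-37, f₃=-47.75, f₄=-60, f₅=-73.75, f₆=-89.
(h/3)·[f₀ + 4f₁ + 2f₂ + 4f₃ + 2f₄ + 4f₅ + f₆] = 0.166667·(-900) = -150.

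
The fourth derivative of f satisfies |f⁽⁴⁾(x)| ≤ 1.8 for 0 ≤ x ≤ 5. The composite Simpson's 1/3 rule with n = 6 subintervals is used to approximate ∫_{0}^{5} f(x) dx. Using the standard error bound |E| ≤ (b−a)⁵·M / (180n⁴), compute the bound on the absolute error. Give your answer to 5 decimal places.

|E| ≤ (5)⁵·1.8 / (180·6⁴) = 5625/233280 = 0.02411.

0.02411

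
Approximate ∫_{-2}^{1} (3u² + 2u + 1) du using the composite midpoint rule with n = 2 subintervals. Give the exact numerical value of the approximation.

h = (1 − (-2))/2 = 1.5.
Midpoints m₁,…,m₂ = -1.25, 0.25.
f(m₁)=3.1875, f(m₂)=1.6875.
h·[f(m₁) + f(m₂)] = 1.5·(4.875) = 7.3125.

7.3125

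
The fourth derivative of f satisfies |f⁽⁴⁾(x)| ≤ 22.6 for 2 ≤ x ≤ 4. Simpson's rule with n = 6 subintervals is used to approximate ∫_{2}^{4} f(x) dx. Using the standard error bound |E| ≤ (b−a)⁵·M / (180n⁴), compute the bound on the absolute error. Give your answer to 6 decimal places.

0.003100

|E| ≤ (2)⁵·22.6 / (180·6⁴) = 723.2/233280 = 0.003100.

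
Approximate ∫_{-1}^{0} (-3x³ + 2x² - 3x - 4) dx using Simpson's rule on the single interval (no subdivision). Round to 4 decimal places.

-1.0833

S = (b−a)/6 · [f(-1) + 4f(-0.5) + f(0)] = 0.166667·[4 + 4·(-1.625) + (-4)] = -1.0833.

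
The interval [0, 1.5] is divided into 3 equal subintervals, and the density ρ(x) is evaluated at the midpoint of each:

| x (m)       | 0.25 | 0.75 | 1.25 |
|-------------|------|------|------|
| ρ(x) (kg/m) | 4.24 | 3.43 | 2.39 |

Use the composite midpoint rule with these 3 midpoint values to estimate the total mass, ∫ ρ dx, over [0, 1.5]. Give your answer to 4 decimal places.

5.0300

h = 0.5, n = 3.
h·[y(m₁) + y(m₂) + y(m₃)] = 0.5·(10.06) = 5.0300.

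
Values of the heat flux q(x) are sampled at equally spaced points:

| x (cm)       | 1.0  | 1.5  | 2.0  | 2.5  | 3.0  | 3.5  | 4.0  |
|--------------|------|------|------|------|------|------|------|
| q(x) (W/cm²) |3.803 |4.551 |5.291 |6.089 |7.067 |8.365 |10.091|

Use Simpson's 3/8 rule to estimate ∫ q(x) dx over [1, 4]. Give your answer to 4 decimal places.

h = 0.5, n = 6.
(3h/8)·[y₀ + 3y₁ + 3y₂ + 2y₃ + 3y₄ + 3y₅ + y₆] = 0.1875·(101.894) = 19.1051.

19.1051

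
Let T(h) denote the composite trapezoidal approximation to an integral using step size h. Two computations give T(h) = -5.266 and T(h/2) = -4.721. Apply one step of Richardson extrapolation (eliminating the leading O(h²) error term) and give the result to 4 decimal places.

R = (4·T(h/2) − T(h)) / 3 = (4·(-4.721) − (-5.266))/3 = (-13.618)/3 = -4.5393.

-4.5393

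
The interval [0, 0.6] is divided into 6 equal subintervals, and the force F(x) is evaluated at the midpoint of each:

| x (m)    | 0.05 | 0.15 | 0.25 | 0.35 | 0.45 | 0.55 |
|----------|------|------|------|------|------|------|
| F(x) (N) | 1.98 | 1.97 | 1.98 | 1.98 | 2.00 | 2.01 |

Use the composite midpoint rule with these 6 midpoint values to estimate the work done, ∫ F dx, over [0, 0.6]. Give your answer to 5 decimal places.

h = 0.1, n = 6.
h·[y(m₁) + y(m₂) + y(m₃) + y(m₄) + y(m₅) + y(m₆)] = 0.1·(11.92) = 1.19200.

1.19200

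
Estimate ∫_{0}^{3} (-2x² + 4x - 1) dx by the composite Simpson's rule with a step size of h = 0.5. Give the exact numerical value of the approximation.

-3

h = (3 − 0)/6 = 0.5.
Nodes x₀,…,x₆ = 0, 0.5, 1, 1.5, 2, 2.5, 3.
f(x) = -2x² + 4x - 1: f₀=-1, f₁=0.5, f₂=1, f₃=0.5, f₄=-1, f₅=-3.5, f₆=-7.
(h/3)·[f₀ + 4f₁ + 2f₂ + 4f₃ + 2f₄ + 4f₅ + f₆] = 0.166667·(-18) = -3.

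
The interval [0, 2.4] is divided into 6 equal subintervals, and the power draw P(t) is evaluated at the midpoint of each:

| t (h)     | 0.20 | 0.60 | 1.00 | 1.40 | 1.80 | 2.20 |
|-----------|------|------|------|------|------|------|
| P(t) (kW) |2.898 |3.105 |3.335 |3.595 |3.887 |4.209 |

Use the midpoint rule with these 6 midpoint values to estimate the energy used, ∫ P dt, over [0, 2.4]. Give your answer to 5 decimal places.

h = 0.4, n = 6.
h·[y(m₁) + y(m₂) + y(m₃) + y(m₄) + y(m₅) + y(m₆)] = 0.4·(21.029) = 8.41160.

8.41160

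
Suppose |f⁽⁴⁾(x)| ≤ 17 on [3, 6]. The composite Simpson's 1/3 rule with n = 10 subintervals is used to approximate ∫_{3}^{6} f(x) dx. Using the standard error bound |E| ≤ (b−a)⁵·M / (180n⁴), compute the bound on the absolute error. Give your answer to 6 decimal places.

|E| ≤ (3)⁵·17 / (180·10⁴) = 4131/1800000 = 0.002295.

0.002295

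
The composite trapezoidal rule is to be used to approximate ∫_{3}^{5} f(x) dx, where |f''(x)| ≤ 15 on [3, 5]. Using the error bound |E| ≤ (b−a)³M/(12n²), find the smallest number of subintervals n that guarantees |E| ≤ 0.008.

Need 120/(12n²) ≤ 0.008.
n² ≥ 120/(12·0.008) = 1250 ⇒ n ≥ 35.3553, so the smallest n is 36.

36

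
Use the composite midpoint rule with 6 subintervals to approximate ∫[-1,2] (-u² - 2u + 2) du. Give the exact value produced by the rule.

0.0625

h = (2 − (-1))/6 = 0.5.
Midpoints m₁,…,m₆ = -0.75, -0.25, 0.25, 0.75, 1.25, 1.75.
f(m₁)=2.9375, f(m₂)=2.4375, f(m₃)=1.4375, f(m₄)=-0.0625, f(m₅)=-2.0625, f(m₆)=-4.5625.
h·[f(m₁) + f(m₂) + f(m₃) + f(m₄) + f(m₅) + f(m₆)] = 0.5·(0.125) = 0.0625.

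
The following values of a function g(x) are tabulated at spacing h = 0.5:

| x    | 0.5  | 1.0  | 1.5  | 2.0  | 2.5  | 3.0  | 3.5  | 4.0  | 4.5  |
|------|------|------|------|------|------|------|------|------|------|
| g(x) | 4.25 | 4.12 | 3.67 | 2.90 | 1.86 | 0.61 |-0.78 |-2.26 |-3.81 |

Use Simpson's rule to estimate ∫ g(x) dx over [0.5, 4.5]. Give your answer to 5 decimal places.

5.23667

h = 0.5, n = 8.
(h/3)·[y₀ + 4y₁ + 2y₂ + 4y₃ + 2y₄ + 4y₅ + 2y₆ + 4y₇ + y₈] = 0.166667·(31.42) = 5.23667.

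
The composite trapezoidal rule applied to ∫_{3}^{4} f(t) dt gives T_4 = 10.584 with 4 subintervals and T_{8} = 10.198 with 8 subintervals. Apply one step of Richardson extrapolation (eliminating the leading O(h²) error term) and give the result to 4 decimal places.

R = (4·T_{8} − T_4) / 3 = (4·10.198 − 10.584)/3 = (30.208)/3 = 10.0693.

10.0693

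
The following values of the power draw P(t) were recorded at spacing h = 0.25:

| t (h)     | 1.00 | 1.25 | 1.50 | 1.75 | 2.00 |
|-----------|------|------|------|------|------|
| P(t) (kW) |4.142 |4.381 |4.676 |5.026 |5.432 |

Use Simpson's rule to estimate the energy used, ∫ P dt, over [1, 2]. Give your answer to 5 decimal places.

4.71283

h = 0.25, n = 4.
(h/3)·[y₀ + 4y₁ + 2y₂ + 4y₃ + y₄] = 0.083333·(56.554) = 4.71283.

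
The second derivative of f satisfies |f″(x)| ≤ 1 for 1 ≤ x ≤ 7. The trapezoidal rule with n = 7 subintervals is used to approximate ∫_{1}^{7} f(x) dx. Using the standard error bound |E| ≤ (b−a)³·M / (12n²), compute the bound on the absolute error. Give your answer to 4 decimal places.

|E| ≤ (6)³·1 / (12·7²) = 216/588 = 0.3673.

0.3673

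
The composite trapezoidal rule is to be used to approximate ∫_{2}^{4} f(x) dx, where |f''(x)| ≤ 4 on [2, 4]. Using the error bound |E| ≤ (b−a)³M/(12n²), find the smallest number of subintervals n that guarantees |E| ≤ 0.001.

52

Need 32/(12n²) ≤ 0.001.
n² ≥ 32/(12·0.001) = 2666.67 ⇒ n ≥ 51.6398, so the smallest n is 52.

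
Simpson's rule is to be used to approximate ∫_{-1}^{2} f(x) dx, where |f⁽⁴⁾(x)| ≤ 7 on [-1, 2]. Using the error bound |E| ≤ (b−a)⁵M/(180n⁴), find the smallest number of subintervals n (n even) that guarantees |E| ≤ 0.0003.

Need 1701/(180n⁴) ≤ 0.0003.
n⁴ ≥ 1701/(180·0.0003) = 31500 ⇒ n ≥ 13.3223, so the smallest even n is 14. (n must be even for Simpson's rule.)

14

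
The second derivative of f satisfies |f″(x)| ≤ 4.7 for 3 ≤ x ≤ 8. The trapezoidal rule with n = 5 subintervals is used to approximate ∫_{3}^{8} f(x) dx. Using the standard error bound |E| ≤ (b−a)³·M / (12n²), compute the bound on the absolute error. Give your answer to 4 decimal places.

1.9583

|E| ≤ (5)³·4.7 / (12·5²) = 587.5/300 = 1.9583.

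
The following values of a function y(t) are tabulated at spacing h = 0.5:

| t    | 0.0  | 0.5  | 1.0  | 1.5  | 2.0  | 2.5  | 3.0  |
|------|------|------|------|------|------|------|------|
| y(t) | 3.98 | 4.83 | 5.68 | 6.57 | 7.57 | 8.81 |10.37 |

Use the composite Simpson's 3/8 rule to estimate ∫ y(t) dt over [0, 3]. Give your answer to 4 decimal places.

h = 0.5, n = 6.
(3h/8)·[y₀ + 3y₁ + 3y₂ + 2y₃ + 3y₄ + 3y₅ + y₆] = 0.1875·(108.16) = 20.2800.

20.2800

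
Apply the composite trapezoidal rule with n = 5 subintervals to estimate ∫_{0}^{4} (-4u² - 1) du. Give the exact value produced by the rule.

h = (4 − 0)/5 = 0.8.
Nodes u₀,…,u₅ = 0, 0.8, 1.6, 2.4, 3.2, 4.
f(u) = -4u² - 1: f₀=-1, f₁=-3.56, f₂=-11.24, f₃=-24.04, f₄=-41.96, f₅=-65.
(h/2)·[f₀ + 2f₁ + 2f₂ + 2f₃ + 2f₄ + f₅] = 0.4·(-227.6) = -91.04.

-91.04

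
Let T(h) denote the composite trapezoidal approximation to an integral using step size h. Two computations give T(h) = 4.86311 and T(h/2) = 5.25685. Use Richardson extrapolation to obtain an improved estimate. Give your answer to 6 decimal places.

R = (4·T(h/2) − T(h)) / 3 = (4·5.25685 − 4.86311)/3 = (16.16429)/3 = 5.388097.

5.388097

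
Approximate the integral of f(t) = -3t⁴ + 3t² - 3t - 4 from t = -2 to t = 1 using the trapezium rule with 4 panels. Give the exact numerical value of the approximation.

-22.423828125

h = (1 − (-2))/4 = 0.75.
Nodes t₀,…,t₄ = -2, -1.25, -0.5, 0.25, 1.
f(t) = -3t⁴ + 3t² - 3t - 4: f₀=-34, f₁=-2.88671875, f₂=-1.9375, f₃=-4.57421875, f₄=-7.
(h/2)·[f₀ + 2f₁ + 2f₂ + 2f₃ + f₄] = 0.375·(-59.796875) = -22.423828125.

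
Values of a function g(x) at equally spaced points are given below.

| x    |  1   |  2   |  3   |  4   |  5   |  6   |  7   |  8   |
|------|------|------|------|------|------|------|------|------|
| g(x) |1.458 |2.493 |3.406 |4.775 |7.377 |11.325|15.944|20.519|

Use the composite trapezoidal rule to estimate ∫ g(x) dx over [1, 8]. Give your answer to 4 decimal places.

56.3085

h = 1, n = 7.
(h/2)·[y₀ + 2y₁ + 2y₂ + 2y₃ + 2y₄ + 2y₅ + 2y₆ + y₇] = 0.5·(112.617) = 56.3085.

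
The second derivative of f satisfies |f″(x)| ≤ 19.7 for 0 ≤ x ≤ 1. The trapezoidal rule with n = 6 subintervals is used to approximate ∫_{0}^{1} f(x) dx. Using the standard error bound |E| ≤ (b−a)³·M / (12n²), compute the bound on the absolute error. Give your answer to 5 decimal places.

0.04560

|E| ≤ (1)³·19.7 / (12·6²) = 19.7/432 = 0.04560.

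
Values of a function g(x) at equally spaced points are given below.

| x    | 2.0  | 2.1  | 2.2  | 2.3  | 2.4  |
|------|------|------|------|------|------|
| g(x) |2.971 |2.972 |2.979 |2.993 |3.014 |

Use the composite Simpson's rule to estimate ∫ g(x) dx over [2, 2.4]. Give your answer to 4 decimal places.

h = 0.1, n = 4.
(h/3)·[y₀ + 4y₁ + 2y₂ + 4y₃ + y₄] = 0.033333·(35.803) = 1.1934.

1.1934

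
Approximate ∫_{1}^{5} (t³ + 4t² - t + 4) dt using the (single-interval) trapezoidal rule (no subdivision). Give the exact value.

T = (b−a)/2 · [f(1) + f(5)] = 2·[8 + 224] = 464.

464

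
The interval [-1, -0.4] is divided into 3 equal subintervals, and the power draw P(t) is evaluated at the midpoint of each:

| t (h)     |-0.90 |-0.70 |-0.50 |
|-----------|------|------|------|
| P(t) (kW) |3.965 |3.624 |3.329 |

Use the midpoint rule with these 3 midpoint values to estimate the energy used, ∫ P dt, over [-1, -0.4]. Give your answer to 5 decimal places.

2.18360

h = 0.2, n = 3.
h·[y(m₁) + y(m₂) + y(m₃)] = 0.2·(10.918) = 2.18360.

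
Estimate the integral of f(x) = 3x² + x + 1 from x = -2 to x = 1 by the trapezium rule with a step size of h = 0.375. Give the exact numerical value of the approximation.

10.7109375

h = (1 − (-2))/8 = 0.375.
Nodes x₀,…,x₈ = -2, -1.625, -1.25, -0.875, -0.5, -0.125, 0.25, 0.625, 1.
f(x) = 3x² + x + 1: f₀=11, f₁=7.296875, f₂=4.4375, f₃=2.421875, f₄=1.25, f₅=0.921875, f₆=1.4375, f₇=2.796875, f₈=5.
(h/2)·[f₀ + 2f₁ + 2f₂ + 2f₃ + 2f₄ + 2f₅ + 2f₆ + 2f₇ + f₈] = 0.1875·(57.125) = 10.7109375.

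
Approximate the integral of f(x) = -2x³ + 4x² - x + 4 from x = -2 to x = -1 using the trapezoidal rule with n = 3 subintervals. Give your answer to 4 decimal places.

h = (-1 − (-2))/3 = 0.333333.
Nodes x₀,…,x₃ = -2, -1.666667, -1.333333, -1.
f(x) = -2x³ + 4x² - x + 4: f₀=38, f₁=26.037037, f₂=17.185185, f₃=11.
(h/2)·[f₀ + 2f₁ + 2f₂ + f₃] = 0.166667·(135.444444) = 22.5741.

22.5741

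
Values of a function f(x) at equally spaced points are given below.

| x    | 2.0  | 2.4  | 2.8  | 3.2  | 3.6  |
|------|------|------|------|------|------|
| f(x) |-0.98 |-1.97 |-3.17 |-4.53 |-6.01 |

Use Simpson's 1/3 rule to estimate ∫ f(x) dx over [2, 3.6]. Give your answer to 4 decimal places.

-5.2440

h = 0.4, n = 4.
(h/3)·[y₀ + 4y₁ + 2y₂ + 4y₃ + y₄] = 0.133333·(-39.33) = -5.2440.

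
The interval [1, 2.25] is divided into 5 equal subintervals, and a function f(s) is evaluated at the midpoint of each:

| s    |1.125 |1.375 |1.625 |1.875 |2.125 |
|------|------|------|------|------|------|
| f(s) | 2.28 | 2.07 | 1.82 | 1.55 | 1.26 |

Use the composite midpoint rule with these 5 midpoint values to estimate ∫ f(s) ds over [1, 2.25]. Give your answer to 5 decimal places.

2.24500

h = 0.25, n = 5.
h·[y(m₁) + y(m₂) + y(m₃) + y(m₄) + y(m₅)] = 0.25·(8.98) = 2.24500.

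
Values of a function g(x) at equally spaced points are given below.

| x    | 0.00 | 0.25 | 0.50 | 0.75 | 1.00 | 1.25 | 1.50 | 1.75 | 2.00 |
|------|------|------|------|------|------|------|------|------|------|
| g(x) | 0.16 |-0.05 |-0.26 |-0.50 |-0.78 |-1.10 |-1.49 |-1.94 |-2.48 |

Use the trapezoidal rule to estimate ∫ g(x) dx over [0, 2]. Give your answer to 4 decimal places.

h = 0.25, n = 8.
(h/2)·[y₀ + 2y₁ + 2y₂ + 2y₃ + 2y₄ + 2y₅ + 2y₆ + 2y₇ + y₈] = 0.125·(-14.56) = -1.8200.

-1.8200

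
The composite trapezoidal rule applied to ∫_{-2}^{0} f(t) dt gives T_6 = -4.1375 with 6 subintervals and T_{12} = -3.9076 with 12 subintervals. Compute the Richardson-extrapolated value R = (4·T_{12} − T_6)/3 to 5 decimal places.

R = (4·T_{12} − T_6) / 3 = (4·(-3.9076) − (-4.1375))/3 = (-11.4929)/3 = -3.83097.

-3.83097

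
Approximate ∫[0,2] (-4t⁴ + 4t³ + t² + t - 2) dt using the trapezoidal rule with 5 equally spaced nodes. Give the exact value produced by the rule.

h = (2 − 0)/4 = 0.5.
Nodes t₀,…,t₄ = 0, 0.5, 1, 1.5, 2.
f(t) = -4t⁴ + 4t³ + t² + t - 2: f₀=-2, f₁=-1, f₂=0, f₃=-5, f₄=-28.
(h/2)·[f₀ + 2f₁ + 2f₂ + 2f₃ + f₄] = 0.25·(-42) = -10.5.

-10.5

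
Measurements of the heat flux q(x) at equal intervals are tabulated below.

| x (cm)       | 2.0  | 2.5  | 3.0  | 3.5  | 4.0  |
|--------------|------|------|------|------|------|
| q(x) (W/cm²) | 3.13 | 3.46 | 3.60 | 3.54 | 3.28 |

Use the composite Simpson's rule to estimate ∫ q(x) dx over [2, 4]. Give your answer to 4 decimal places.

h = 0.5, n = 4.
(h/3)·[y₀ + 4y₁ + 2y₂ + 4y₃ + y₄] = 0.166667·(41.61) = 6.9350.

6.9350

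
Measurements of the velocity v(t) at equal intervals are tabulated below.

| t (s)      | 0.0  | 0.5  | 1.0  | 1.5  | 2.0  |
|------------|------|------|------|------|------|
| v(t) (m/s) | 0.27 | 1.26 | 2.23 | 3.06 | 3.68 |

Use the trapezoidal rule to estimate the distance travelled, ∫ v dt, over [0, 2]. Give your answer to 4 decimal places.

4.2625

h = 0.5, n = 4.
(h/2)·[y₀ + 2y₁ + 2y₂ + 2y₃ + y₄] = 0.25·(17.05) = 4.2625.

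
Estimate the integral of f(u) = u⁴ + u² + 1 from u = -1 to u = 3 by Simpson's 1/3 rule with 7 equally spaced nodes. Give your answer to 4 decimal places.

h = (3 − (-1))/6 = 0.666667.
Nodes u₀,…,u₆ = -1, -0.333333, 0.333333, 1, 1.666667, 2.333333, 3.
f(u) = u⁴ + u² + 1: f₀=3, f₁=1.123457, f₂=1.123457, f₃=3, f₄=11.493827, f₅=36.086420, f₆=91.
(h/3)·[f₀ + 4f₁ + 2f₂ + 4f₃ + 2f₄ + 4f₅ + f₆] = 0.222222·(280.074074) = 62.2387.

62.2387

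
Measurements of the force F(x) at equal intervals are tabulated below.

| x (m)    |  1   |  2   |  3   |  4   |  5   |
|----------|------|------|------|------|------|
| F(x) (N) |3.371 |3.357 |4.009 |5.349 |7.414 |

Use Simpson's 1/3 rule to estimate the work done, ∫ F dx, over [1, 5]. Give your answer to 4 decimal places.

17.8757

h = 1, n = 4.
(h/3)·[y₀ + 4y₁ + 2y₂ + 4y₃ + y₄] = 0.333333·(53.627) = 17.8757.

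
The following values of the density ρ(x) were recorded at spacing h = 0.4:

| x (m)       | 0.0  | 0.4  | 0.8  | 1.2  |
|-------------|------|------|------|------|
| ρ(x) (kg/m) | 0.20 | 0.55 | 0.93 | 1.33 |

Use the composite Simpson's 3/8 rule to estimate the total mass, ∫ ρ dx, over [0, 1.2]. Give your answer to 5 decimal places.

h = 0.4, n = 3.
(3h/8)·[y₀ + 3y₁ + 3y₂ + y₃] = 0.15·(5.97) = 0.89550.

0.89550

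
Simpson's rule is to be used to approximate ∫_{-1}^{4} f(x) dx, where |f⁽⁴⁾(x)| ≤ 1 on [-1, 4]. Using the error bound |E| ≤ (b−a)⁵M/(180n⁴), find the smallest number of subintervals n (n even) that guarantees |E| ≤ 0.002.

Need 3125/(180n⁴) ≤ 0.002.
n⁴ ≥ 3125/(180·0.002) = 8680.56 ⇒ n ≥ 9.6524, so the smallest even n is 10. (n must be even for Simpson's rule.)

10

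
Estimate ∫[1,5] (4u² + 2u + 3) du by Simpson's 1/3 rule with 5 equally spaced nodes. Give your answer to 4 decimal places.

h = (5 − 1)/4 = 1.
Nodes u₀,…,u₄ = 1, 2, 3, 4, 5.
f(u) = 4u² + 2u + 3: f₀=9, f₁=23, f₂=45, f₃=75, f₄=113.
(h/3)·[f₀ + 4f₁ + 2f₂ + 4f₃ + f₄] = 0.333333·(604) = 201.3333.

201.3333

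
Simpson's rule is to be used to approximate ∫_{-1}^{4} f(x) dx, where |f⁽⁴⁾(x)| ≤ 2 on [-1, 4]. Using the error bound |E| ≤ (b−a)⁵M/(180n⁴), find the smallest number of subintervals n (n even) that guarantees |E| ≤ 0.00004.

32

Need 6250/(180n⁴) ≤ 0.00004.
n⁴ ≥ 6250/(180·0.00004) = 868056 ⇒ n ≥ 30.5237, so the smallest even n is 32. (n must be even for Simpson's rule.)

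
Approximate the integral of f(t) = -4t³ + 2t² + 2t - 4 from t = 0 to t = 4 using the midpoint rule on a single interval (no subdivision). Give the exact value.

M = (b−a)·f(2) = 4·(-24) = -96.

-96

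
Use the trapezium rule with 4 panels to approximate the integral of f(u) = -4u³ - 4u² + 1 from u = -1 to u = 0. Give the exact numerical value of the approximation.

h = (0 − (-1))/4 = 0.25.
Nodes u₀,…,u₄ = -1, -0.75, -0.5, -0.25, 0.
f(u) = -4u³ - 4u² + 1: f₀=1, f₁=0.4375, f₂=0.5, f₃=0.8125, f₄=1.
(h/2)·[f₀ + 2f₁ + 2f₂ + 2f₃ + f₄] = 0.125·(5.5) = 0.6875.

0.6875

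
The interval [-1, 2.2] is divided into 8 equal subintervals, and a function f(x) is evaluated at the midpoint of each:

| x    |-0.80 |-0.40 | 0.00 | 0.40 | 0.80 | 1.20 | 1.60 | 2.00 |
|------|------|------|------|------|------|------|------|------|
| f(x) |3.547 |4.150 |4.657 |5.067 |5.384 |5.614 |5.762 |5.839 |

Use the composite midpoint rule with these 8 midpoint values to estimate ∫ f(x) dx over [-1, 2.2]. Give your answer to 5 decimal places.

h = 0.4, n = 8.
h·[y(m₁) + y(m₂) + y(m₃) + y(m₄) + y(m₅) + y(m₆) + y(m₇) + y(m₈)] = 0.4·(40.020) = 16.00800.

16.00800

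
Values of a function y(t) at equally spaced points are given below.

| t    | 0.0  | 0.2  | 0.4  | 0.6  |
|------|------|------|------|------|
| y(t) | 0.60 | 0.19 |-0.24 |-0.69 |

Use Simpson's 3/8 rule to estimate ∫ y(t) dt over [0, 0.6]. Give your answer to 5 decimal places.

h = 0.2, n = 3.
(3h/8)·[y₀ + 3y₁ + 3y₂ + y₃] = 0.075·(-0.24) = -0.01800.

-0.01800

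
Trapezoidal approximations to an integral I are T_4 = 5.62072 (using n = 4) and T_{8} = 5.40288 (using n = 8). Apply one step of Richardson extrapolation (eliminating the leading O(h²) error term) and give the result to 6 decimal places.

5.330267

R = (4·T_{8} − T_4) / 3 = (4·5.40288 − 5.62072)/3 = (15.99080)/3 = 5.330267.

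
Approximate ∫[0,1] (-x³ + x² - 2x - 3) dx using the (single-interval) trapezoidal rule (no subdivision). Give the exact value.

-4

T = (b−a)/2 · [f(0) + f(1)] = 0.5·[(-3) + (-5)] = -4.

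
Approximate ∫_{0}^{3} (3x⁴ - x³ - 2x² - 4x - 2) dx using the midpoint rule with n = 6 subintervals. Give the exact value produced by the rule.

h = (3 − 0)/6 = 0.5.
Midpoints m₁,…,m₆ = 0.25, 0.75, 1.25, 1.75, 2.25, 2.75.
f(m₁)=-3.12890625, f(m₂)=-5.59765625, f(m₃)=-4.75390625, f(m₄)=7.65234375, f(m₅)=44.37109375, f(m₆)=122.65234375.
h·[f(m₁) + f(m₂) + f(m₃) + f(m₄) + f(m₅) + f(m₆)] = 0.5·(161.1953125) = 80.59765625.

80.59765625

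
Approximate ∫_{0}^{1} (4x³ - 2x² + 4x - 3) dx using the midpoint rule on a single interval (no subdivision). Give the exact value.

-1

M = (b−a)·f(0.5) = 1·(-1) = -1.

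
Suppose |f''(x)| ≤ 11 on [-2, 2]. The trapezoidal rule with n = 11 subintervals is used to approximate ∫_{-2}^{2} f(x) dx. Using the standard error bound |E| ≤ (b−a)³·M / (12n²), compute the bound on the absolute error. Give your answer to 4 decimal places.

0.4848

|E| ≤ (4)³·11 / (12·11²) = 704/1452 = 0.4848.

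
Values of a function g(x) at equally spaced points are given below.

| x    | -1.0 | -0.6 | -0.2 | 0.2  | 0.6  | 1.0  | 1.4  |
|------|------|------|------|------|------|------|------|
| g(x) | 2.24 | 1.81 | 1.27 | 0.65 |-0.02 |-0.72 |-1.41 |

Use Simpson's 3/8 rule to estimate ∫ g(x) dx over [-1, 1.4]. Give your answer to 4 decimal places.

h = 0.4, n = 6.
(3h/8)·[y₀ + 3y₁ + 3y₂ + 2y₃ + 3y₄ + 3y₅ + y₆] = 0.15·(9.15) = 1.3725.

1.3725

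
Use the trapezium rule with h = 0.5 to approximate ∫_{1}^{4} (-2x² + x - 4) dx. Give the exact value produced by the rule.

h = (4 − 1)/6 = 0.5.
Nodes x₀,…,x₆ = 1, 1.5, 2, 2.5, 3, 3.5, 4.
f(x) = -2x² + x - 4: f₀=-5, f₁=-7, f₂=-10, f₃=-14, f₄=-19, f₅=-25, f₆=-32.
(h/2)·[f₀ + 2f₁ + 2f₂ + 2f₃ + 2f₄ + 2f₅ + f₆] = 0.25·(-187) = -46.75.

-46.75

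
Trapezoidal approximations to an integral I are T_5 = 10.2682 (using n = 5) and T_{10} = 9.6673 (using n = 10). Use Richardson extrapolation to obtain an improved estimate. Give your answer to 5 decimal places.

9.46700

R = (4·T_{10} − T_5) / 3 = (4·9.6673 − 10.2682)/3 = (28.4010)/3 = 9.46700.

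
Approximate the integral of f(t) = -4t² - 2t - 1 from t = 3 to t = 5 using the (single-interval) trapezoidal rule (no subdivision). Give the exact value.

T = (b−a)/2 · [f(3) + f(5)] = 1·[(-43) + (-111)] = -154.

-154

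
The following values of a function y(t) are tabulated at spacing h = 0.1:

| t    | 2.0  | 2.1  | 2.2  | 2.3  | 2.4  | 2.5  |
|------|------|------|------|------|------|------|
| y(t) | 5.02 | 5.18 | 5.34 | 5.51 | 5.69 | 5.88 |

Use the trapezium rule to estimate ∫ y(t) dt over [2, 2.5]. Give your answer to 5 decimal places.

2.71700

h = 0.1, n = 5.
(h/2)·[y₀ + 2y₁ + 2y₂ + 2y₃ + 2y₄ + y₅] = 0.05·(54.34) = 2.71700.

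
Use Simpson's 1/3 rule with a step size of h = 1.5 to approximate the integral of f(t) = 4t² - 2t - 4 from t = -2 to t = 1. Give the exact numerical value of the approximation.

h = (1 − (-2))/2 = 1.5.
Nodes t₀,…,t₂ = -2, -0.5, 1.
f(t) = 4t² - 2t - 4: f₀=16, f₁=-2, f₂=-2.
(h/3)·[f₀ + 4f₁ + f₂] = 0.5·(6) = 3.

3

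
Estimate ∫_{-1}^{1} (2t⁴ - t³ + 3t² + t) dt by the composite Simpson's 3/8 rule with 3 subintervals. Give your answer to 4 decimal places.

h = (1 − (-1))/3 = 0.666667.
Nodes t₀,…,t₃ = -1, -0.333333, 0.333333, 1.
f(t) = 2t⁴ - t³ + 3t² + t: f₀=5, f₁=0.061728, f₂=0.654321, f₃=5.
(3h/8)·[f₀ + 3f₁ + 3f₂ + f₃] = 0.25·(12.148148) = 3.0370.

3.0370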